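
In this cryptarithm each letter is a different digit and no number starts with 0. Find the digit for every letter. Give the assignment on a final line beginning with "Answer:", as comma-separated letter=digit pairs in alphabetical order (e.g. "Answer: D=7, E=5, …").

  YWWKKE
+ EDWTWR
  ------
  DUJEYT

Step 1. [col 1: E + R ≡ T (mod 10)] R=7 is one option consistent with column 1 (E + R ≡ T (mod 10), carry-in 0) — take it. So R=7.
Step 2. [col 1: E + R ≡ T (mod 10)] several values work for T in column 1 (E + R ≡ T (mod 10), carry-in 0); try T=0. So T=0.
Step 3. [col 1: E + R ≡ T (mod 10)] column 1: given R=7, T=0, carry-in 0, and digits 0,7 already taken and all letters distinct, E+R≡T (mod 10) forces E=3. So E=3.
Step 4. [col 2: K + W ≡ Y (mod 10)] column 2 (K + W ≡ Y (mod 10), carry-in 1) doesn't pin W yet; pick W=8 and continue. So W=8.
Step 5. [col 2: K + W ≡ Y (mod 10)] no forcing yet in column 2 (carry-in 1); Y=1 is free and consistent — try it, so Y=1.
Step 6. [col 2: K + W ≡ Y (mod 10)] from column 2 (W=8, Y=1, carry-in 1, digits 0,1,3,7,8 already taken and all letters distinct): K must equal 2. So K=2.
Step 7. [col 4: W + W ≡ J (mod 10)] from column 4 (W=8, carry-in 0, digits 0,1,2,3,7,8 already taken and all letters distinct): J must equal 6, so J=6.
Step 8. [col 5: W + D ≡ U (mod 10)] column 5 reads W+D+carry(1)=U with W=8; with digits 0,1,2,3,6,7,8 already taken and all letters distinct, the only value for D is 5. So D=5.
Step 9. [col 5: W + D ≡ U (mod 10)] from column 5 (W=8, D=5, carry-in 1, digits 0,1,2,3,5,6,7,8 already taken and all letters distinct): U must equal 4. So U=4.

Answer: D=5, E=3, J=6, K=2, R=7, T=0, U=4, W=8, Y=1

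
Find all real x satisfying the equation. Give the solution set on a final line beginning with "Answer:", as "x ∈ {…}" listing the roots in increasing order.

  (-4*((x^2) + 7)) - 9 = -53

Step 1. [(-4*((x^2) + 7)) - 9 = -53] peel the -9: add 9 from each side. So sub: -4*((x^2) + 7) = -44.
Step 2. [-4*((x^2) + 7) = -44] divide by the outer -4, so div: (x^2) + 7 = 11.
Step 3. [(x^2) + 7 = 11] 7 comes off first (subtract 7), so sub: x^2 = 4.
Step 4. [x^2 = 4] √ both sides: 4 ≥ 0 gives two branches, so sqrt: x = 2 or -2.

Answer: x ∈ {-2, 2}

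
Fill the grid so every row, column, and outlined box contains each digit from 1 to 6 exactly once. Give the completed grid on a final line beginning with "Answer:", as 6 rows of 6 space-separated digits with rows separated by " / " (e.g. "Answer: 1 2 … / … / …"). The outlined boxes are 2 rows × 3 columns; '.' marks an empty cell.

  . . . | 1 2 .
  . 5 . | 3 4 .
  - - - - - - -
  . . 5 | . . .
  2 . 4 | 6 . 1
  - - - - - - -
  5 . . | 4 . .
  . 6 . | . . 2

Step 1. [r3c5∈{3}] r3c5 is down to just 3. So r3c5=3.
Step 2. [r2c6∈{6}] r2c6 has the single candidate 6 ⇒ r2c6=6.
Step 3. [r6c1∈{1,3,4}] r6c1 is the only open cell in row 6 admitting 4. So r6c1=4.
Step 4. [r6c3∈{1,3}] 3 has one home in row 6: r6c3 ⇒ r6c3=3.
Step 5. [r3c2∈{1}] nothing but 1 survives at r3c2. So r3c2=1.
Step 6. [r5c3∈{1,2}] in box 5, 1 fits only at r5c3. So r5c3=1.
Step 7. [r1c1∈{3,6}] col 1 places 3 nowhere but r1c1 ⇒ r1c1=3.
Step 8. [r6c4∈{5}] r6c4 is down to just 5 ⇒ r6c4=5.
Step 9. [r5c6∈{3}] r5c6 has the single candidate 3. So r5c6=3.
Step 10. [r1c2∈{4}] nothing but 4 survives at r1c2, so r1c2=4.
Step 11. [r5c5∈{6}] nothing but 6 survives at r5c5, so r5c5=6.
Step 12. [r1c3∈{6}] r1c3's peers cover all but 6, so r1c3=6.
Step 13. [r2c1∈{1}] r2c1's peers cover all but 1 ⇒ r2c1=1.
Step 14. [r3c1∈{6}] nothing but 6 survives at r3c1 ⇒ r3c1=6.
Step 15. [r2c3∈{2}] r2c3 has the single candidate 2 ⇒ r2c3=2.
Step 16. [r4c5∈{5}] r4c5 is down to just 5. So r4c5=5.
Step 17. [r5c2∈{2}] nothing but 2 survives at r5c2 ⇒ r5c2=2.
Step 18. [r4c2∈{3}] r4c2's peers cover all but 3 ⇒ r4c2=3.
Step 19. [r6c5∈{1}] r6c5 has the single candidate 1. So r6c5=1.
Step 20. [r1c6∈{5}] r1c6 has the single candidate 5 ⇒ r1c6=5.
Step 21. [r3c6∈{4}] only 4 remains possible at r3c6, so r3c6=4.
Step 22. [r3c4∈{2}] nothing but 2 survives at r3c4, so r3c4=2.

Answer: 3 4 6 1 2 5 / 1 5 2 3 4 6 / 6 1 5 2 3 4 / 2 3 4 6 5 1 / 5 2 1 4 6 3 / 4 6 3 5 1 2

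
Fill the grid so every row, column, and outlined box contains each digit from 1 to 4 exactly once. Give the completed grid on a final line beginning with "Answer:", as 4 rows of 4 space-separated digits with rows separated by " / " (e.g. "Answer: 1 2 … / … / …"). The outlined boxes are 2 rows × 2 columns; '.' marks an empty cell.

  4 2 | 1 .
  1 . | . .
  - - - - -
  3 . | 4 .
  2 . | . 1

Step 1. [r1c4∈{3}] r1c4 has the single candidate 3. So r1c4=3.
Step 2. [r2c3∈{2}] only 2 remains possible at r2c3, so r2c3=2.
Step 3. [r2c2∈{3}] nothing but 3 survives at r2c2 ⇒ r2c2=3.
Step 4. [r4c3∈{3}] r4c3's peers cover all but 3 ⇒ r4c3=3.
Step 5. [r3c2∈{1}] only 1 remains possible at r3c2. So r3c2=1.
Step 6. [r2c4∈{4}] r2c4 has the single candidate 4, so r2c4=4.
Step 7. [r4c2∈{4}] r4c2 has the single candidate 4 ⇒ r4c2=4.
Step 8. [r3c4∈{2}] r3c4's peers cover all but 2 ⇒ r3c4=2.

Answer: 4 2 1 3 / 1 3 2 4 / 3 1 4 2 / 2 4 3 1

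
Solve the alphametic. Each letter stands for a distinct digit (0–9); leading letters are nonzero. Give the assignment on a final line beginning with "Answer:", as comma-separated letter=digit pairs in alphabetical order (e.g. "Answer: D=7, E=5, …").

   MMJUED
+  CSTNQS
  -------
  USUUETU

Step 1. [col 1: D + S ≡ U (mod 10)] no forcing yet in column 1 (carry-in 0); D=9 is free and consistent — try it, so D=9.
Step 2. [col 1: D + S ≡ U (mod 10)] several values work for S in column 1 (D + S ≡ U (mod 10), carry-in 0); try S=2 ⇒ S=2.
Step 3. [col 1: D + S ≡ U (mod 10)] from column 1 (D=9, S=2, carry-in 0, digits 2,9 already taken and all letters distinct): U must equal 1, so U=1.
Step 4. [col 2: E + Q ≡ T (mod 10)] Q=0 is one option consistent with column 2 (E + Q ≡ T (mod 10), carry-in 1) — take it ⇒ Q=0.
Step 5. [col 2: E + Q ≡ T (mod 10)] no forcing yet in column 2 (carry-in 1); E=6 is free and consistent — try it ⇒ E=6.
Step 6. [col 2: E + Q ≡ T (mod 10)] column 2: given E=6, Q=0, carry-in 1, and digits 0,1,2,6,9 already taken and all letters distinct, E+Q≡T (mod 10) forces T=7. So T=7.
Step 7. [col 3: U + N ≡ E (mod 10)] column 3 reads U+N+carry(0)=E with U=1, E=6; with digits 0,1,2,6,7,9 already taken and all letters distinct, the only value for N is 5 ⇒ N=5.
Step 8. [col 4: J + T ≡ U (mod 10)] from column 4 (T=7, U=1, carry-in 0, digits 0,1,2,5,6,7,9 already taken and all letters distinct): J must equal 4, so J=4.
Step 9. [col 5: M + S ≡ U (mod 10)] column 5 reads M+S+carry(1)=U with S=2, U=1; with digits 0,1,2,4,5,6,7,9 already taken and all letters distinct, the only value for M is 8, so M=8.
Step 10. [col 6: M + C ≡ S (mod 10)] from column 6 (M=8, S=2, carry-in 1, digits 0,1,2,4,5,6,7,8,9 already taken and all letters distinct): C must equal 3 ⇒ C=3.

Answer: C=3, D=9, E=6, J=4, M=8, N=5, Q=0, S=2, T=7, U=1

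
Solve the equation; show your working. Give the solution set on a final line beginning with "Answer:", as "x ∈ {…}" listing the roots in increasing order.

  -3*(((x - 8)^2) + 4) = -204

Step 1. [-3*(((x - 8)^2) + 4) = -204] divide by the outer -3 ⇒ div: ((x - 8)^2) + 4 = 68.
Step 2. [((x - 8)^2) + 4 = 68] subtract 4: x sits inside (… + 4), so sub: (x - 8)^2 = 64.
Step 3. [(x - 8)^2 = 64] LHS squared, RHS 64 ≥ 0: apply √ (±), so sqrt: x - 8 = 8 or -8.
Step 4. [x - 8 = 8 or -8] the outer -8 inverts by adding 8, so sub: x = 16 or 0.

Answer: x ∈ {0, 16}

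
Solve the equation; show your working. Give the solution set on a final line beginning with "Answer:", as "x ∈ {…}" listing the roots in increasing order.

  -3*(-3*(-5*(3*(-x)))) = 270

Step 1. [-3*(-3*(-5*(3*(-x)))) = 270] LHS = -3·(…); ÷-3 both sides, so div: -3*(-5*(3*(-x))) = -90.
Step 2. [-3*(-5*(3*(-x))) = -90] divide by the outer -3. So div: -5*(3*(-x)) = 30.
Step 3. [-5*(3*(-x)) = 30] divide by the outer -5 ⇒ div: 3*(-x) = -6.
Step 4. [3*(-x) = -6] 3·(inner) — divide through by 3, so div: -x = -2.
Step 5. [-x = -2] flip signs both sides. So neg: x = 2.

Answer: x ∈ {2}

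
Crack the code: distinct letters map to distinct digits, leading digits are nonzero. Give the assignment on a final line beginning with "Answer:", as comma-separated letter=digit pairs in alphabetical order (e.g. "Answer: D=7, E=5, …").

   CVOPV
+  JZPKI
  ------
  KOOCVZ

Step 1. [K] adding two 5-digit numbers gives at most 5+1 digits, and here it does — K is that final carry and must be 1 ⇒ K=1.
Step 2. [col 1: V + I ≡ Z (mod 10)] several values work for I in column 1 (V + I ≡ Z (mod 10), carry-in 0); try I=9, so I=9.
Step 3. [col 1: V + I ≡ Z (mod 10)] column 1 (V + I ≡ Z (mod 10), carry-in 0) doesn't pin V yet; pick V=7 and continue ⇒ V=7.
Step 4. [col 1: V + I ≡ Z (mod 10)] column 1: given V=7, I=9, carry-in 0, and digits 1,7,9 already taken and all letters distinct, V+I≡Z (mod 10) forces Z=6. So Z=6.
Step 5. [col 2: P + K ≡ V (mod 10)] from column 2 (K=1, V=7, carry-in 1, digits 1,6,7,9 already taken and all letters distinct): P must equal 5, so P=5.
Step 6. [col 3: O + P ≡ C (mod 10)] several values work for C in column 3 (O + P ≡ C (mod 10), carry-in 0); try C=8 ⇒ C=8.
Step 7. [col 3: O + P ≡ C (mod 10)] column 3: given P=5, C=8, carry-in 0, and digits 1,5,6,7,8,9 already taken and all letters distinct, O+P≡C (mod 10) forces O=3. So O=3.
Step 8. [col 5: C + J ≡ O (mod 10)] column 5 reads C+J+carry(1)=O with C=8, O=3; with digits 1,3,5,6,7,8,9 already taken and all letters distinct, the only value for J is 4, so J=4.

Answer: C=8, I=9, J=4, K=1, O=3, P=5, V=7, Z=6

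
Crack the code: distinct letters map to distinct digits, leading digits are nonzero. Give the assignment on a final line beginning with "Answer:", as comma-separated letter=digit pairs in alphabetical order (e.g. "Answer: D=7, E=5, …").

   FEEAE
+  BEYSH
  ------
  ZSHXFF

Step 1. [Z] Z is the leading digit of a 6-digit sum of two 5-digit numbers; the final carry is exactly 1, so Z=1.
Step 2. [col 1: E + H ≡ F (mod 10)] no forcing yet in column 1 (carry-in 0); E=2 is free and consistent — try it, so E=2.
Step 3. [col 1: E + H ≡ F (mod 10)] several values work for H in column 1 (E + H ≡ F (mod 10), carry-in 0); try H=5. So H=5.
Step 4. [col 1: E + H ≡ F (mod 10)] in column 1 we have E+H≡F with carry-in 0; given E=2, H=5 and digits 1,2,5 already taken and all letters distinct, that pins F to 7 ⇒ F=7.
Step 5. [col 2: A + S ≡ F (mod 10)] several values work for S in column 2 (A + S ≡ F (mod 10), carry-in 0); try S=3, so S=3.
Step 6. [col 2: A + S ≡ F (mod 10)] in column 2 we have A+S≡F with carry-in 0; given S=3, F=7 and digits 1,2,3,5,7 already taken and all letters distinct, that pins A to 4, so A=4.
Step 7. [col 3: E + Y ≡ X (mod 10)] column 3 (E + Y ≡ X (mod 10), carry-in 0) doesn't pin Y yet; pick Y=8 and continue ⇒ Y=8.
Step 8. [col 3: E + Y ≡ X (mod 10)] in column 3 we have E+Y≡X with carry-in 0; given E=2, Y=8 and digits 1,2,3,4,5,7,8 already taken and all letters distinct, that pins X to 0. So X=0.
Step 9. [col 5: F + B ≡ S (mod 10)] in column 5 we have F+B≡S with carry-in 0; given F=7, S=3 and digits 0,1,2,3,4,5,7,8 already taken and all letters distinct, that pins B to 6 ⇒ B=6.

Answer: A=4, B=6, E=2, F=7, H=5, S=3, X=0, Y=8, Z=1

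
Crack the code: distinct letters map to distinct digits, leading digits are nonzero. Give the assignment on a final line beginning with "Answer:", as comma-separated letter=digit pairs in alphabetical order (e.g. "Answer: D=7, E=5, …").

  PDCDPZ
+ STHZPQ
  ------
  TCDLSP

Step 1. [col 1: Z + Q ≡ P (mod 10)] no forcing yet in column 1 (carry-in 0); P=6 is free and consistent — try it ⇒ P=6.
Step 2. [col 1: Z + Q ≡ P (mod 10)] no forcing yet in column 1 (carry-in 0); Z=5 is free and consistent — try it. So Z=5.
Step 3. [col 1: Z + Q ≡ P (mod 10)] column 1 reads Z+Q+carry(0)=P with Z=5, P=6; with digits 5,6 already taken and all letters distinct, the only value for Q is 1, so Q=1.
Step 4. [col 2: P + P ≡ S (mod 10)] column 2: given P=6, carry-in 0, and digits 1,5,6 already taken and all letters distinct, P+P≡S (mod 10) forces S=2 ⇒ S=2.
Step 5. [col 3: D + Z ≡ L (mod 10)] D=8 is one option consistent with column 3 (D + Z ≡ L (mod 10), carry-in 1) — take it ⇒ D=8.
Step 6. [col 3: D + Z ≡ L (mod 10)] from column 3 (D=8, Z=5, carry-in 1, digits 1,2,5,6,8 already taken and all letters distinct): L must equal 4, so L=4.
Step 7. [col 4: C + H ≡ D (mod 10)] several values work for C in column 4 (C + H ≡ D (mod 10), carry-in 1); try C=7 ⇒ C=7.
Step 8. [col 4: C + H ≡ D (mod 10)] column 4 reads C+H+carry(1)=D with C=7, D=8; with digits 1,2,4,5,6,7,8 already taken and all letters distinct, the only value for H is 0. So H=0.
Step 9. [col 5: D + T ≡ C (mod 10)] column 5 reads D+T+carry(0)=C with D=8, C=7; with digits 0,1,2,4,5,6,7,8 already taken and all letters distinct, the only value for T is 9 ⇒ T=9.

Answer: C=7, D=8, H=0, L=4, P=6, Q=1, S=2, T=9, Z=5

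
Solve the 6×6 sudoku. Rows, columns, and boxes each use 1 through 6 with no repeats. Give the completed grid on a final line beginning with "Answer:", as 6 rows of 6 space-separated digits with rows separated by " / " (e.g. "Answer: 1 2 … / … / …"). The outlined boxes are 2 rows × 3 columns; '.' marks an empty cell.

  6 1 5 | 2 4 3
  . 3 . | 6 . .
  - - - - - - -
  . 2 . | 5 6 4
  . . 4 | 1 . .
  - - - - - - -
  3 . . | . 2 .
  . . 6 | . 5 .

Step 1. [r6c1∈{1,2,4}] in row 6, 2 fits only at r6c1. So r6c1=2.
Step 2. [r6c2∈{4}] nothing but 4 survives at r6c2. So r6c2=4.
Step 3. [r6c6∈{1}] r6c6's peers cover all but 1, so r6c6=1.
Step 4. [r3c3∈{1,3}] row 3 places 3 nowhere but r3c3. So r3c3=3.
Step 5. [r5c2∈{5}] r5c2 is down to just 5, so r5c2=5.
Step 6. [r4c2∈{6}] r4c2 has the single candidate 6. So r4c2=6.
Step 7. [r2c6∈{5}] r2c6's peers cover all but 5, so r2c6=5.
Step 8. [r4c1∈{5}] nothing but 5 survives at r4c1. So r4c1=5.
Step 9. [r2c3∈{2}] r2c3 has the single candidate 2, so r2c3=2.
Step 10. [r4c6∈{2}] r4c6's peers cover all but 2, so r4c6=2.
Step 11. [r4c5∈{3}] r4c5 is down to just 3. So r4c5=3.
Step 12. [r3c1∈{1}] nothing but 1 survives at r3c1, so r3c1=1.
Step 13. [r5c3∈{1}] nothing but 1 survives at r5c3 ⇒ r5c3=1.
Step 14. [r6c4∈{3}] nothing but 3 survives at r6c4. So r6c4=3.
Step 15. [r5c4∈{4}] r5c4 is down to just 4 ⇒ r5c4=4.
Step 16. [r5c6∈{6}] r5c6 has the single candidate 6. So r5c6=6.
Step 17. [r2c1∈{4}] only 4 remains possible at r2c1 ⇒ r2c1=4.
Step 18. [r2c5∈{1}] nothing but 1 survives at r2c5 ⇒ r2c5=1.

Answer: 6 1 5 2 4 3 / 4 3 2 6 1 5 / 1 2 3 5 6 4 / 5 6 4 1 3 2 / 3 5 1 4 2 6 / 2 4 6 3 5 1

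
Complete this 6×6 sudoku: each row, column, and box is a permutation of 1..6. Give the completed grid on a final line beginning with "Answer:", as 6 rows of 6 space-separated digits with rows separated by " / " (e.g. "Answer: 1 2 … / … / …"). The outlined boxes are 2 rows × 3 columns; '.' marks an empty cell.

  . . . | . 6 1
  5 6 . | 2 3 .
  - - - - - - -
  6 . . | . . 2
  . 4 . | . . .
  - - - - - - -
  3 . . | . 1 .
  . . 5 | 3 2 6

Step 1. [r3c2∈{1,3,5}] across col 2, 5 lands solely at r3c2 ⇒ r3c2=5.
Step 2. [r2c6∈{4}] r2c6's peers cover all but 4. So r2c6=4.
Step 3. [r3c3∈{1,3}] 3 has one home in row 3: r3c3, so r3c3=3.
Step 4. [r5c4∈{4,5}] across box 6, 4 lands solely at r5c4, so r5c4=4.
Step 5. [r4c5∈{5}] r4c5 has the single candidate 5 ⇒ r4c5=5.
Step 6. [r1c3∈{2,4}] r1c3 is the only open cell in col 3 admitting 4, so r1c3=4.
Step 7. [r1c1∈{2}] r1c1 is down to just 2. So r1c1=2.
Step 8. [r4c1∈{1}] only 1 remains possible at r4c1, so r4c1=1.
Step 9. [r4c3∈{2}] r4c3 has the single candidate 2, so r4c3=2.
Step 10. [r1c4∈{5}] only 5 remains possible at r1c4 ⇒ r1c4=5.
Step 11. [r4c4∈{6}] r4c4 is down to just 6. So r4c4=6.
Step 12. [r3c4∈{1}] nothing but 1 survives at r3c4, so r3c4=1.
Step 13. [r6c1∈{4}] r6c1 is down to just 4 ⇒ r6c1=4.
Step 14. [r6c2∈{1}] r6c2's peers cover all but 1. So r6c2=1.
Step 15. [r5c2∈{2}] only 2 remains possible at r5c2 ⇒ r5c2=2.
Step 16. [r2c3∈{1}] r2c3 has the single candidate 1. So r2c3=1.
Step 17. [r1c2∈{3}] r1c2's peers cover all but 3. So r1c2=3.
Step 18. [r5c3∈{6}] r5c3 is down to just 6. So r5c3=6.
Step 19. [r4c6∈{3}] r4c6's peers cover all but 3, so r4c6=3.
Step 20. [r5c6∈{5}] only 5 remains possible at r5c6 ⇒ r5c6=5.
Step 21. [r3c5∈{4}] r3c5 is down to just 4, so r3c5=4.

Answer: 2 3 4 5 6 1 / 5 6 1 2 3 4 / 6 5 3 1 4 2 / 1 4 2 6 5 3 / 3 2 6 4 1 5 / 4 1 5 3 2 6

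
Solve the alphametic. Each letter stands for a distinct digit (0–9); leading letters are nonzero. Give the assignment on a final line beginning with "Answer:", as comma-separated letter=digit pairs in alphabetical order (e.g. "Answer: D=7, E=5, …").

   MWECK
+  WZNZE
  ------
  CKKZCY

Step 1. [C] C is the leading digit of a 6-digit sum of two 5-digit numbers; the final carry is exactly 1. So C=1.
Step 2. [col 1: K + E ≡ Y (mod 10)] no forcing yet in column 1 (carry-in 0); K=4 is free and consistent — try it ⇒ K=4.
Step 3. [col 1: K + E ≡ Y (mod 10)] no forcing yet in column 1 (carry-in 0); E=6 is free and consistent — try it, so E=6.
Step 4. [col 1: K + E ≡ Y (mod 10)] column 1: given K=4, E=6, carry-in 0, and digits 1,4,6 already taken and all letters distinct, K+E≡Y (mod 10) forces Y=0. So Y=0.
Step 5. [col 2: C + Z ≡ C (mod 10)] column 2: given C=1, carry-in 1, and digits 0,1,4,6 already taken and all letters distinct, C+Z≡C (mod 10) forces Z=9. So Z=9.
Step 6. [col 3: E + N ≡ Z (mod 10)] column 3 reads E+N+carry(1)=Z with E=6, Z=9; with digits 0,1,4,6,9 already taken and all letters distinct, the only value for N is 2. So N=2.
Step 7. [col 4: W + Z ≡ K (mod 10)] in column 4 we have W+Z≡K with carry-in 0; given Z=9, K=4 and digits 0,1,2,4,6,9 already taken and all letters distinct, that pins W to 5. So W=5.
Step 8. [col 5: M + W ≡ K (mod 10)] from column 5 (W=5, K=4, carry-in 1, digits 0,1,2,4,5,6,9 already taken and all letters distinct): M must equal 8, so M=8.

Answer: C=1, E=6, K=4, M=8, N=2, W=5, Y=0, Z=9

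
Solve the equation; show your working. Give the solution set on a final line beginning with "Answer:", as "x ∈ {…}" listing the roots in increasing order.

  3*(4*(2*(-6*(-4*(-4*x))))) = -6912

Step 1. [3*(4*(2*(-6*(-4*(-4*x))))) = -6912] 3·(inner) — divide through by 3 ⇒ div: 4*(2*(-6*(-4*(-4*x)))) = -2304.
Step 2. [4*(2*(-6*(-4*(-4*x)))) = -2304] leading coefficient 4: divide by 4. So div: 2*(-6*(-4*(-4*x))) = -576.
Step 3. [2*(-6*(-4*(-4*x))) = -576] leading coefficient 2: divide by 2. So div: -6*(-4*(-4*x)) = -288.
Step 4. [-6*(-4*(-4*x)) = -288] leading coefficient -6: divide by -6, so div: -4*(-4*x) = 48.
Step 5. [-4*(-4*x) = 48] LHS = -4·(…); ÷-4 both sides, so div: -4*x = -12.
Step 6. [-4*x = -12] leading coefficient -4: divide by -4. So div: x = 3.

Answer: x ∈ {3}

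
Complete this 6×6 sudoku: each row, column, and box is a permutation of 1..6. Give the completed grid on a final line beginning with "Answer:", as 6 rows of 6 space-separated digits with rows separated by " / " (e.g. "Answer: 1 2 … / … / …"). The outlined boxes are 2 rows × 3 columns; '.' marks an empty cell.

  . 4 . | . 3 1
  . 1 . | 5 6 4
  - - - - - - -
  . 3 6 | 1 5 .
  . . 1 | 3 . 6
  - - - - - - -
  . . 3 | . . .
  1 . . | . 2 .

Step 1. [r1c1∈{2,5,6}] row 1 places 6 nowhere but r1c1 ⇒ r1c1=6.
Step 2. [r6c3∈{4,5}] r6c3 is the only open cell in col 3 admitting 4 ⇒ r6c3=4.
Step 3. [r5c6∈{5}] r5c6 has the single candidate 5 ⇒ r5c6=5.
Step 4. [r5c1∈{2}] r5c1 has the single candidate 2, so r5c1=2.
Step 5. [r5c4∈{4,6}] in col 4, 4 fits only at r5c4 ⇒ r5c4=4.
Step 6. [r4c1∈{4,5}] r4c1 is the only open cell in col 1 admitting 5, so r4c1=5.
Step 7. [r5c2∈{6}] r5c2's peers cover all but 6, so r5c2=6.
Step 8. [r2c3∈{2}] r2c3's peers cover all but 2, so r2c3=2.
Step 9. [r4c2∈{2}] r4c2's peers cover all but 2, so r4c2=2.
Step 10. [r1c4∈{2}] nothing but 2 survives at r1c4 ⇒ r1c4=2.
Step 11. [r6c4∈{6}] r6c4's peers cover all but 6 ⇒ r6c4=6.
Step 12. [r1c3∈{5}] r1c3's peers cover all but 5, so r1c3=5.
Step 13. [r5c5∈{1}] r5c5 has the single candidate 1 ⇒ r5c5=1.
Step 14. [r6c6∈{3}] r6c6 is down to just 3 ⇒ r6c6=3.
Step 15. [r6c2∈{5}] nothing but 5 survives at r6c2, so r6c2=5.
Step 16. [r3c1∈{4}] r3c1 is down to just 4, so r3c1=4.
Step 17. [r2c1∈{3}] only 3 remains possible at r2c1, so r2c1=3.
Step 18. [r4c5∈{4}] nothing but 4 survives at r4c5 ⇒ r4c5=4.
Step 19. [r3c6∈{2}] only 2 remains possible at r3c6 ⇒ r3c6=2.

Answer: 6 4 5 2 3 1 / 3 1 2 5 6 4 / 4 3 6 1 5 2 / 5 2 1 3 4 6 / 2 6 3 4 1 5 / 1 5 4 6 2 3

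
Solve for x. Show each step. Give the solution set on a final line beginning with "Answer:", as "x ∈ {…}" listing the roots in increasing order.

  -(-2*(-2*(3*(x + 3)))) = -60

Step 1. [-(-2*(-2*(3*(x + 3)))) = -60] leading − — multiply by −1. So neg: -2*(-2*(3*(x + 3))) = 60.
Step 2. [-2*(-2*(3*(x + 3))) = 60] -2 out front; divide by -2 ⇒ div: -2*(3*(x + 3)) = -30.
Step 3. [-2*(3*(x + 3)) = -30] -2 out front; divide by -2, so div: 3*(x + 3) = 15.
Step 4. [3*(x + 3) = 15] divide by the outer 3. So div: x + 3 = 5.
Step 5. [x + 3 = 5] +3 is outermost — subtract 3 both sides, so sub: x = 2.

Answer: x ∈ {2}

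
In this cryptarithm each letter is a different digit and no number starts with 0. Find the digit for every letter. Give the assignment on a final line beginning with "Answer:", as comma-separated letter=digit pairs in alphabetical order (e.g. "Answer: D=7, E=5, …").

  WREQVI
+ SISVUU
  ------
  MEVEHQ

Step 1. [col 1: I + U ≡ Q (mod 10)] no forcing yet in column 1 (carry-in 0); U=7 is free and consistent — try it. So U=7.
Step 2. [col 1: I + U ≡ Q (mod 10)] I=8 is one option consistent with column 1 (I + U ≡ Q (mod 10), carry-in 0) — take it, so I=8.
Step 3. [col 1: I + U ≡ Q (mod 10)] column 1: given I=8, U=7, carry-in 0, and digits 7,8 already taken and all letters distinct, I+U≡Q (mod 10) forces Q=5. So Q=5.
Step 4. [col 2: V + U ≡ H (mod 10)] H=1 is one option consistent with column 2 (V + U ≡ H (mod 10), carry-in 1) — take it ⇒ H=1.
Step 5. [col 2: V + U ≡ H (mod 10)] column 2: given U=7, H=1, carry-in 1, and digits 1,5,7,8 already taken and all letters distinct, V+U≡H (mod 10) forces V=3, so V=3.
Step 6. [col 3: Q + V ≡ E (mod 10)] from column 3 (Q=5, V=3, carry-in 1, digits 1,3,5,7,8 already taken and all letters distinct): E must equal 9 ⇒ E=9.
Step 7. [col 4: E + S ≡ V (mod 10)] from column 4 (E=9, V=3, carry-in 0, digits 1,3,5,7,8,9 already taken and all letters distinct): S must equal 4, so S=4.
Step 8. [col 5: R + I ≡ E (mod 10)] in column 5 we have R+I≡E with carry-in 1; given I=8, E=9 and digits 1,3,4,5,7,8,9 already taken and all letters distinct, that pins R to 0. So R=0.
Step 9. [col 6: W + S ≡ M (mod 10)] column 6: given S=4, carry-in 0, and digits 0,1,3,4,5,7,8,9 already taken and all letters distinct, W+S≡M (mod 10) forces M=6, so M=6.
Step 10. [col 6: W + S ≡ M (mod 10)] column 6 reads W+S+carry(0)=M with S=4, M=6; with digits 0,1,3,4,5,6,7,8,9 already taken and all letters distinct, the only value for W is 2. So W=2.

Answer: E=9, H=1, I=8, M=6, Q=5, R=0, S=4, U=7, V=3, W=2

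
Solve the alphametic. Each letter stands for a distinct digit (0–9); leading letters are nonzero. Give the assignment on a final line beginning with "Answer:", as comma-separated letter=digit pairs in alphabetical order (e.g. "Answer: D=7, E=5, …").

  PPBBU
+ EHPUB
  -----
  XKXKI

Step 1. [col 1: U + B ≡ I (mod 10)] several values work for I in column 1 (U + B ≡ I (mod 10), carry-in 0); try I=4, so I=4.
Step 2. [col 1: U + B ≡ I (mod 10)] B=6 is one option consistent with column 1 (U + B ≡ I (mod 10), carry-in 0) — take it, so B=6.
Step 3. [col 1: U + B ≡ I (mod 10)] column 1: given B=6, I=4, carry-in 0, and digits 4,6 already taken and all letters distinct, U+B≡I (mod 10) forces U=8 ⇒ U=8.
Step 4. [col 2: B + U ≡ K (mod 10)] in column 2 we have B+U≡K with carry-in 1; given B=6, U=8 and digits 4,6,8 already taken and all letters distinct, that pins K to 5 ⇒ K=5.
Step 5. [col 3: B + P ≡ X (mod 10)] P=2 is one option consistent with column 3 (B + P ≡ X (mod 10), carry-in 1) — take it ⇒ P=2.
Step 6. [col 3: B + P ≡ X (mod 10)] from column 3 (B=6, P=2, carry-in 1, digits 2,4,5,6,8 already taken and all letters distinct): X must equal 9 ⇒ X=9.
Step 7. [col 4: P + H ≡ K (mod 10)] from column 4 (P=2, K=5, carry-in 0, digits 2,4,5,6,8,9 already taken and all letters distinct): H must equal 3 ⇒ H=3.
Step 8. [col 5: P + E ≡ X (mod 10)] column 5: given P=2, X=9, carry-in 0, and digits 2,3,4,5,6,8,9 already taken and all letters distinct, P+E≡X (mod 10) forces E=7, so E=7.

Answer: B=6, E=7, H=3, I=4, K=5, P=2, U=8, X=9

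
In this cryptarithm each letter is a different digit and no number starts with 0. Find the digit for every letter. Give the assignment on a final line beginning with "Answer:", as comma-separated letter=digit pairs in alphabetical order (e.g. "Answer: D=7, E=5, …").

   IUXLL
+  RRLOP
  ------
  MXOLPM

Step 1. [col 1: L + P ≡ M (mod 10)] several values work for M in column 1 (L + P ≡ M (mod 10), carry-in 0); try M=1 ⇒ M=1.
Step 2. [col 1: L + P ≡ M (mod 10)] several values work for P in column 1 (L + P ≡ M (mod 10), carry-in 0); try P=7, so P=7.
Step 3. [col 1: L + P ≡ M (mod 10)] in column 1 we have L+P≡M with carry-in 0; given P=7, M=1 and digits 1,7 already taken and all letters distinct, that pins L to 4 ⇒ L=4.
Step 4. [col 2: L + O ≡ P (mod 10)] column 2: given L=4, P=7, carry-in 1, and digits 1,4,7 already taken and all letters distinct, L+O≡P (mod 10) forces O=2 ⇒ O=2.
Step 5. [col 3: X + L ≡ L (mod 10)] column 3: given L=4, carry-in 0, and digits 1,2,4,7 already taken and all letters distinct, X+L≡L (mod 10) forces X=0 ⇒ X=0.
Step 6. [col 4: U + R ≡ O (mod 10)] R=3 is one option consistent with column 4 (U + R ≡ O (mod 10), carry-in 0) — take it. So R=3.
Step 7. [col 4: U + R ≡ O (mod 10)] in column 4 we have U+R≡O with carry-in 0; given R=3, O=2 and digits 0,1,2,3,4,7 already taken and all letters distinct, that pins U to 9 ⇒ U=9.
Step 8. [col 5: I + R ≡ X (mod 10)] from column 5 (R=3, X=0, carry-in 1, digits 0,1,2,3,4,7,9 already taken and all letters distinct): I must equal 6 ⇒ I=6.

Answer: I=6, L=4, M=1, O=2, P=7, R=3, U=9, X=0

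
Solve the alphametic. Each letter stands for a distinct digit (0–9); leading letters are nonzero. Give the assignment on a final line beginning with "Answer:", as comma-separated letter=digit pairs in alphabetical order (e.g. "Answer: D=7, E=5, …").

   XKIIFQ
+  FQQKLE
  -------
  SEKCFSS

Step 1. [col 1: Q + E ≡ S (mod 10)] column 1 (Q + E ≡ S (mod 10), carry-in 0) doesn't pin Q yet; pick Q=9 and continue, so Q=9.
Step 2. [col 1: Q + E ≡ S (mod 10)] several values work for E in column 1 (Q + E ≡ S (mod 10), carry-in 0); try E=2. So E=2.
Step 3. [col 1: Q + E ≡ S (mod 10)] column 1 reads Q+E+carry(0)=S with Q=9, E=2; with digits 2,9 already taken and all letters distinct, the only value for S is 1. So S=1.
Step 4. [col 2: F + L ≡ S (mod 10)] several values work for F in column 2 (F + L ≡ S (mod 10), carry-in 1); try F=7. So F=7.
Step 5. [col 2: F + L ≡ S (mod 10)] column 2: given F=7, S=1, carry-in 1, and digits 1,2,7,9 already taken and all letters distinct, F+L≡S (mod 10) forces L=3. So L=3.
Step 6. [col 3: I + K ≡ F (mod 10)] I=6 is one option consistent with column 3 (I + K ≡ F (mod 10), carry-in 1) — take it ⇒ I=6.
Step 7. [col 3: I + K ≡ F (mod 10)] in column 3 we have I+K≡F with carry-in 1; given I=6, F=7 and digits 1,2,3,6,7,9 already taken and all letters distinct, that pins K to 0. So K=0.
Step 8. [col 4: I + Q ≡ C (mod 10)] from column 4 (I=6, Q=9, carry-in 0, digits 0,1,2,3,6,7,9 already taken and all letters distinct): C must equal 5. So C=5.
Step 9. [col 6: X + F ≡ E (mod 10)] column 6 reads X+F+carry(1)=E with F=7, E=2; with digits 0,1,2,3,5,6,7,9 already taken and all letters distinct, the only value for X is 4 ⇒ X=4.

Answer: C=5, E=2, F=7, I=6, K=0, L=3, Q=9, S=1, X=4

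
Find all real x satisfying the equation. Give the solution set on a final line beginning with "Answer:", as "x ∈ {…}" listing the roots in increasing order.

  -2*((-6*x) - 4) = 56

Step 1. [-2*((-6*x) - 4) = 56] -2·(inner) — divide through by -2. So div: (-6*x) - 4 = -28.
Step 2. [(-6*x) - 4 = -28] 4 comes off first (add 4). So sub: -6*x = -24.
Step 3. [-6*x = -24] -6 out front; divide by -6, so div: x = 4.

Answer: x ∈ {4}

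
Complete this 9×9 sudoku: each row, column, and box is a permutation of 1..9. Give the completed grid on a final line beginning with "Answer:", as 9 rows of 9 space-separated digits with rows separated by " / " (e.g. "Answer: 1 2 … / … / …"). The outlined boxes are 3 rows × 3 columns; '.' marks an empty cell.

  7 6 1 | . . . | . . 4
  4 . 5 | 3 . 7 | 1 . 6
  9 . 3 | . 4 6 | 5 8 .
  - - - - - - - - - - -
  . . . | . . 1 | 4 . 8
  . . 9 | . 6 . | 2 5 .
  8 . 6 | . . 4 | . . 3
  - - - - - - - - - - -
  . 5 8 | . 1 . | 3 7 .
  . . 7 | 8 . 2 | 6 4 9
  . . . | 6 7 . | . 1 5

Step 1. [r4c3∈{2}] nothing but 2 survives at r4c3. So r4c3=2.
Step 2. [r6c8∈{9}] only 9 remains possible at r6c8. So r6c8=9.
Step 3. [r2c5∈{2,8,9}] in row 2, 9 fits only at r2c5. So r2c5=9.
Step 4. [r5c4∈{7}] r5c4 is down to just 7, so r5c4=7.
Step 5. [r9c2∈{2,3,4,9}] col 2 places 9 nowhere but r9c2, so r9c2=9.
Step 6. [r8c5∈{3,5}] in row 8, 5 fits only at r8c5. So r8c5=5.
Step 7. [r6c2∈{1,7}] r6c2 is the only open cell in row 6 admitting 1. So r6c2=1.
Step 8. [r5c1∈{3}] nothing but 3 survives at r5c1 ⇒ r5c1=3.
Step 9. [r3c2∈{2}] r3c2 is down to just 2 ⇒ r3c2=2.
Step 10. [r6c4∈{2,5}] r6c4 is the only open cell in row 6 admitting 5, so r6c4=5.
Step 11. [r1c4∈{2}] nothing but 2 survives at r1c4 ⇒ r1c4=2.
Step 12. [r1c5∈{8}] r1c5 has the single candidate 8, so r1c5=8.
Step 13. [r7c6∈{9}] r7c6 has the single candidate 9 ⇒ r7c6=9.
Step 14. [r7c1∈{2,6}] 6 has one home in row 7: r7c1, so r7c1=6.
Step 15. [r7c4∈{4}] nothing but 4 survives at r7c4, so r7c4=4.
Step 16. [r5c9∈{1}] nothing but 1 survives at r5c9. So r5c9=1.
Step 17. [r4c2∈{7}] r4c2 has the single candidate 7 ⇒ r4c2=7.
Step 18. [r7c9∈{2}] nothing but 2 survives at r7c9, so r7c9=2.
Step 19. [r1c8∈{3}] r1c8's peers cover all but 3, so r1c8=3.
Step 20. [r1c7∈{9}] only 9 remains possible at r1c7 ⇒ r1c7=9.
Step 21. [r5c2∈{4}] r5c2's peers cover all but 4. So r5c2=4.
Step 22. [r9c7∈{8}] nothing but 8 survives at r9c7 ⇒ r9c7=8.
Step 23. [r2c2∈{8}] r2c2 has the single candidate 8. So r2c2=8.
Step 24. [r2c8∈{2}] r2c8's peers cover all but 2, so r2c8=2.
Step 25. [r6c5∈{2}] r6c5's peers cover all but 2 ⇒ r6c5=2.
Step 26. [r8c2∈{3}] r8c2 has the single candidate 3, so r8c2=3.
Step 27. [r4c5∈{3}] only 3 remains possible at r4c5, so r4c5=3.
Step 28. [r3c4∈{1}] r3c4 is down to just 1, so r3c4=1.
Step 29. [r4c8∈{6}] r4c8 is down to just 6. So r4c8=6.
Step 30. [r6c7∈{7}] r6c7 has the single candidate 7 ⇒ r6c7=7.
Step 31. [r8c1∈{1}] r8c1 has the single candidate 1, so r8c1=1.
Step 32. [r9c1∈{2}] r9c1 is down to just 2 ⇒ r9c1=2.
Step 33. [r3c9∈{7}] only 7 remains possible at r3c9, so r3c9=7.
Step 34. [r5c6∈{8}] r5c6's peers cover all but 8 ⇒ r5c6=8.
Step 35. [r1c6∈{5}] r1c6 has the single candidate 5, so r1c6=5.
Step 36. [r4c1∈{5}] r4c1's peers cover all but 5 ⇒ r4c1=5.
Step 37. [r4c4∈{9}] r4c4 is down to just 9 ⇒ r4c4=9.
Step 38. [r9c3∈{4}] r9c3's peers cover all but 4. So r9c3=4.
Step 39. [r9c6∈{3}] r9c6 has the single candidate 3, so r9c6=3.

Answer: 7 6 1 2 8 5 9 3 4 / 4 8 5 3 9 7 1 2 6 / 9 2 3 1 4 6 5 8 7 / 5 7 2 9 3 1 4 6 8 / 3 4 9 7 6 8 2 5 1 / 8 1 6 5 2 4 7 9 3 / 6 5 8 4 1 9 3 7 2 / 1 3 7 8 5 2 6 4 9 / 2 9 4 6 7 3 8 1 5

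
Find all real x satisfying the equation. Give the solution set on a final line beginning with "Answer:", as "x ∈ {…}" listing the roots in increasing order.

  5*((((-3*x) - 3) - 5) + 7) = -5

Step 1. [5*((((-3*x) - 3) - 5) + 7) = -5] 5·(inner) — divide through by 5 ⇒ div: (((-3*x) - 3) - 5) + 7 = -1.
Step 2. [(((-3*x) - 3) - 5) + 7 = -1] 7 comes off first (subtract 7). So sub: ((-3*x) - 3) - 5 = -8.
Step 3. [((-3*x) - 3) - 5 = -8] -5 is outermost — add 5 both sides. So sub: (-3*x) - 3 = -3.
Step 4. [(-3*x) - 3 = -3] -3 divides every term; factor it out ⇒ factor: x + 1 = 1.
Step 5. [x + 1 = 1] 1 comes off first (subtract 1), so sub: x = 0.

Answer: x ∈ {0}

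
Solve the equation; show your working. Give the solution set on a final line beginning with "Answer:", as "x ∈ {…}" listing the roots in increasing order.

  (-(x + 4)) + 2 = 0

Step 1. [(-(x + 4)) + 2 = 0] 2 comes off first (subtract 2). So sub: -(x + 4) = -2.
Step 2. [-(x + 4) = -2] flip signs both sides ⇒ neg: x + 4 = 2.
Step 3. [x + 4 = 2] 4 comes off first (subtract 4), so sub: x = -2.

Answer: x ∈ {-2}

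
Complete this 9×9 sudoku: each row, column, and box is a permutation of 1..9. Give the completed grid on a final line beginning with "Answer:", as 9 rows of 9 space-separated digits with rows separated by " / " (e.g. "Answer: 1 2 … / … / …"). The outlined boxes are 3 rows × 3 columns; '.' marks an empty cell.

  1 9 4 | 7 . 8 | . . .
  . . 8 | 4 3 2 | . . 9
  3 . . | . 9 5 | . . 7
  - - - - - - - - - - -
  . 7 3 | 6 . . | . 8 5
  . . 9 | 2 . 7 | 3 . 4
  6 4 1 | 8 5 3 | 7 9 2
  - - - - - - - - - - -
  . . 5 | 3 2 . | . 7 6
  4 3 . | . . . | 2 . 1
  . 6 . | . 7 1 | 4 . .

Step 1. [r4c7∈{1}] only 1 remains possible at r4c7. So r4c7=1.
Step 2. [r8c8∈{5}] r8c8 has the single candidate 5. So r8c8=5.
Step 3. [r1c5∈{6}] r1c5's peers cover all but 6 ⇒ r1c5=6.
Step 4. [r4c6∈{4,9}] r4c6 is the only open cell in row 4 admitting 9 ⇒ r4c6=9.
Step 5. [r3c8∈{1,2,4,6}] r3c8 is the only open cell in row 3 admitting 4, so r3c8=4.
Step 6. [r9c9∈{3,8}] col 9 places 8 nowhere but r9c9, so r9c9=8.
Step 7. [r2c2∈{5}] r2c2 has the single candidate 5. So r2c2=5.
Step 8. [r3c3∈{2,6}] across col 3, 6 lands solely at r3c3 ⇒ r3c3=6.
Step 9. [r5c2∈{8}] r5c2's peers cover all but 8. So r5c2=8.
Step 10. [r9c4∈{5,9}] across row 9, 5 lands solely at r9c4. So r9c4=5.
Step 11. [r9c1∈{2,9}] row 9 places 9 nowhere but r9c1, so r9c1=9.
Step 12. [r5c8∈{6}] r5c8's peers cover all but 6, so r5c8=6.
Step 13. [r9c8∈{3}] only 3 remains possible at r9c8, so r9c8=3.
Step 14. [r2c1∈{7}] r2c1 has the single candidate 7, so r2c1=7.
Step 15. [r7c2∈{1}] r7c2 has the single candidate 1 ⇒ r7c2=1.
Step 16. [r3c4∈{1}] r3c4 is down to just 1, so r3c4=1.
Step 17. [r5c1∈{5}] only 5 remains possible at r5c1. So r5c1=5.
Step 18. [r8c3∈{7}] r8c3 has the single candidate 7, so r8c3=7.
Step 19. [r1c8∈{2}] r1c8's peers cover all but 2, so r1c8=2.
Step 20. [r4c5∈{4}] only 4 remains possible at r4c5. So r4c5=4.
Step 21. [r8c4∈{9}] nothing but 9 survives at r8c4, so r8c4=9.
Step 22. [r7c7∈{9}] only 9 remains possible at r7c7 ⇒ r7c7=9.
Step 23. [r8c5∈{8}] nothing but 8 survives at r8c5. So r8c5=8.
Step 24. [r2c8∈{1}] nothing but 1 survives at r2c8. So r2c8=1.
Step 25. [r1c9∈{3}] nothing but 3 survives at r1c9. So r1c9=3.
Step 26. [r9c3∈{2}] r9c3 is down to just 2. So r9c3=2.
Step 27. [r4c1∈{2}] r4c1 has the single candidate 2. So r4c1=2.
Step 28. [r3c7∈{8}] r3c7's peers cover all but 8 ⇒ r3c7=8.
Step 29. [r1c7∈{5}] r1c7 is down to just 5, so r1c7=5.
Step 30. [r3c2∈{2}] r3c2 is down to just 2 ⇒ r3c2=2.
Step 31. [r8c6∈{6}] r8c6 is down to just 6, so r8c6=6.
Step 32. [r7c1∈{8}] r7c1's peers cover all but 8, so r7c1=8.
Step 33. [r7c6∈{4}] nothing but 4 survives at r7c6. So r7c6=4.
Step 34. [r2c7∈{6}] only 6 remains possible at r2c7. So r2c7=6.
Step 35. [r5c5∈{1}] r5c5 has the single candidate 1 ⇒ r5c5=1.

Answer: 1 9 4 7 6 8 5 2 3 / 7 5 8 4 3 2 6 1 9 / 3 2 6 1 9 5 8 4 7 / 2 7 3 6 4 9 1 8 5 / 5 8 9 2 1 7 3 6 4 / 6 4 1 8 5 3 7 9 2 / 8 1 5 3 2 4 9 7 6 / 4 3 7 9 8 6 2 5 1 / 9 6 2 5 7 1 4 3 8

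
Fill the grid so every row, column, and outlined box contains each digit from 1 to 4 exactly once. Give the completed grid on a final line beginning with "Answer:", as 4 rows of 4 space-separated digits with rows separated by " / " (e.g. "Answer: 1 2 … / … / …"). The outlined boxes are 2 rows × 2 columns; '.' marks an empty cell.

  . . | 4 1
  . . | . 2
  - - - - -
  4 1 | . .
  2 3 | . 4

Step 1. [r2c3∈{3}] nothing but 3 survives at r2c3 ⇒ r2c3=3.
Step 2. [r2c1∈{1}] r2c1 is down to just 1 ⇒ r2c1=1.
Step 3. [r4c3∈{1}] r4c3's peers cover all but 1. So r4c3=1.
Step 4. [r1c2∈{2}] r1c2's peers cover all but 2, so r1c2=2.
Step 5. [r2c2∈{4}] r2c2's peers cover all but 4 ⇒ r2c2=4.
Step 6. [r3c4∈{3}] r3c4 is down to just 3 ⇒ r3c4=3.
Step 7. [r1c1∈{3}] r1c1 is down to just 3 ⇒ r1c1=3.
Step 8. [r3c3∈{2}] nothing but 2 survives at r3c3. So r3c3=2.

Answer: 3 2 4 1 / 1 4 3 2 / 4 1 2 3 / 2 3 1 4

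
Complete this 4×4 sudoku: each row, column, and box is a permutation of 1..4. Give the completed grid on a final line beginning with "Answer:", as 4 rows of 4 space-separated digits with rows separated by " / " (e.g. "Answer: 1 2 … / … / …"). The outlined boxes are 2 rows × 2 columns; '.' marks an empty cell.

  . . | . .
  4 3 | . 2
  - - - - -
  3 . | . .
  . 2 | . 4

Step 1. [r3c4∈{1}] r3c4 has the single candidate 1 ⇒ r3c4=1.
Step 2. [r1c3∈{1,3,4}] across row 1, 4 lands solely at r1c3 ⇒ r1c3=4.
Step 3. [r4c1∈{1}] nothing but 1 survives at r4c1 ⇒ r4c1=1.
Step 4. [r1c4∈{3}] r1c4 is down to just 3, so r1c4=3.
Step 5. [r4c3∈{3}] r4c3 has the single candidate 3 ⇒ r4c3=3.
Step 6. [r3c2∈{4}] r3c2's peers cover all but 4. So r3c2=4.
Step 7. [r2c3∈{1}] r2c3 is down to just 1 ⇒ r2c3=1.
Step 8. [r3c3∈{2}] r3c3 is down to just 2. So r3c3=2.
Step 9. [r1c1∈{2}] r1c1 has the single candidate 2. So r1c1=2.
Step 10. [r1c2∈{1}] r1c2's peers cover all but 1, so r1c2=1.

Answer: 2 1 4 3 / 4 3 1 2 / 3 4 2 1 / 1 2 3 4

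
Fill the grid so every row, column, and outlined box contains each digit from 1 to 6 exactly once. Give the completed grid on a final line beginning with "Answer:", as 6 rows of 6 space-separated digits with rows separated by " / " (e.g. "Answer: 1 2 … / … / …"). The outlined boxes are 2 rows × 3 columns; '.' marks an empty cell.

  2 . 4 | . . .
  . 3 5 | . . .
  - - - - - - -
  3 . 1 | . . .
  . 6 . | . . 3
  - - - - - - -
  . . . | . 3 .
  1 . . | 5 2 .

Step 1. [r6c2∈{4}] nothing but 4 survives at r6c2 ⇒ r6c2=4.
Step 2. [r6c6∈{6}] r6c6 is down to just 6 ⇒ r6c6=6.
Step 3. [r4c3∈{2}] r4c3 has the single candidate 2. So r4c3=2.
Step 4. [r3c2∈{5}] r3c2's peers cover all but 5. So r3c2=5.
Step 5. [r4c5∈{1,4,5}] row 4 places 5 nowhere but r4c5, so r4c5=5.
Step 6. [r4c4∈{1,4}] across row 4, 1 lands solely at r4c4. So r4c4=1.
Step 7. [r5c6∈{1,4}] 1 has one home in row 5: r5c6. So r5c6=1.
Step 8. [r2c5∈{1,4,6}] 1 has one home in row 2: r2c5. So r2c5=1.
Step 9. [r3c5∈{4,6}] r3c5 is the only open cell in col 5 admitting 4 ⇒ r3c5=4.
Step 10. [r3c4∈{2,6}] 6 has one home in row 3: r3c4, so r3c4=6.
Step 11. [r2c4∈{2,4}] r2c4 is the only open cell in col 4 admitting 2 ⇒ r2c4=2.
Step 12. [r5c1∈{5,6}] 5 has one home in row 5: r5c1, so r5c1=5.
Step 13. [r6c3∈{3}] only 3 remains possible at r6c3 ⇒ r6c3=3.
Step 14. [r2c6∈{4}] r2c6 has the single candidate 4. So r2c6=4.
Step 15. [r1c4∈{3}] r1c4 has the single candidate 3 ⇒ r1c4=3.
Step 16. [r1c5∈{6}] r1c5's peers cover all but 6. So r1c5=6.
Step 17. [r1c2∈{1}] nothing but 1 survives at r1c2. So r1c2=1.
Step 18. [r5c2∈{2}] only 2 remains possible at r5c2 ⇒ r5c2=2.
Step 19. [r4c1∈{4}] r4c1 has the single candidate 4. So r4c1=4.
Step 20. [r1c6∈{5}] r1c6 has the single candidate 5 ⇒ r1c6=5.
Step 21. [r2c1∈{6}] nothing but 6 survives at r2c1. So r2c1=6.
Step 22. [r5c3∈{6}] r5c3's peers cover all but 6 ⇒ r5c3=6.
Step 23. [r5c4∈{4}] r5c4's peers cover all but 4. So r5c4=4.
Step 24. [r3c6∈{2}] r3c6 has the single candidate 2, so r3c6=2.

Answer: 2 1 4 3 6 5 / 6 3 5 2 1 4 / 3 5 1 6 4 2 / 4 6 2 1 5 3 / 5 2 6 4 3 1 / 1 4 3 5 2 6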